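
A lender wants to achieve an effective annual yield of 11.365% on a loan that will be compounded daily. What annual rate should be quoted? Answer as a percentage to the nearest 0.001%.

(1 + r/365)^365 − 1 = 0.11365, so 1 + r/365 = 1.11365^(1/365).
r/365 = 0.000295, so r = 0.107659 = 10.766%.

10.766%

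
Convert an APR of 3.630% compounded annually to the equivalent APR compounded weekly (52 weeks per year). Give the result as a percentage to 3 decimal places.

Compounded annually, EAR = nominal = 0.036300.
Solve (1 + r/52)^52 = 1.036300: r/52 = 1.036300^(1/52) − 1 = 0.000686, so r = 0.035669 = 3.567%.

3.567%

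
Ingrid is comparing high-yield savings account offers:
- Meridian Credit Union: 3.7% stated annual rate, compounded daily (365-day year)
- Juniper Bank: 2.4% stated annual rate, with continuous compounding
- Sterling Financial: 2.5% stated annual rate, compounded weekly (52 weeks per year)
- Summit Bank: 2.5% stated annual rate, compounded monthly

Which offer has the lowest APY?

Juniper Bank

Meridian Credit Union: (1 + 0.037/365)^365 − 1 = 3.769%
Juniper Bank: e^0.024 − 1 = 2.429%
Sterling Financial: (1 + 0.025/52)^52 − 1 = 2.531%
Summit Bank: (1 + 0.025/12)^12 − 1 = 2.529%
The lowest effective annual rate is Juniper Bank at 2.429%.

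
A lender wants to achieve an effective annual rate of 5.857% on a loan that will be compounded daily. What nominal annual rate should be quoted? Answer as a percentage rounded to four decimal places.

(1 + r/365)^365 − 1 = 0.05857, so 1 + r/365 = 1.05857^(1/365).
r/365 = 0.000156, so r = 0.056923 = 5.6923%.

5.6923%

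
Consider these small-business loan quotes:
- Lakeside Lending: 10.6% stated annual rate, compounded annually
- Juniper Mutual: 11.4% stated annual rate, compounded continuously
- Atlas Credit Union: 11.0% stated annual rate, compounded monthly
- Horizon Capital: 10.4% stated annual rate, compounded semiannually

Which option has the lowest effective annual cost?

Lakeside Lending: compounded annually, EAR = 10.600%
Juniper Mutual: e^0.114 − 1 = 12.075%
Atlas Credit Union: (1 + 0.110/12)^12 − 1 = 11.572%
Horizon Capital: (1 + 0.104/2)^2 − 1 = 10.670%
The lowest effective annual rate is Lakeside Lending at 10.600%.

Lakeside Lending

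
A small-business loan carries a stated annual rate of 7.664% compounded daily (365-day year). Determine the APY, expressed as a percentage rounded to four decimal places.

7.9645%

EAR = (1 + 0.07664/365)^365 − 1.
= 1.079645 − 1 = 7.9645%.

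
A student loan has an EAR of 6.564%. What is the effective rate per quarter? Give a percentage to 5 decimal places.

1.60209%

The per-quarter rate i satisfies (1 + i)^4 = 1 + 0.06564.
i = 1.06564^(1/4) − 1 = 0.0160209 = 1.60209%.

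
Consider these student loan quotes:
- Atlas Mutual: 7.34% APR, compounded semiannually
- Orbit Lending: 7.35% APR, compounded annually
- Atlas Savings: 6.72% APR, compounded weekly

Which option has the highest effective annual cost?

Atlas Mutual

Atlas Mutual: (1 + 0.0734/2)^2 − 1 = 7.475%
Orbit Lending: compounded annually, EAR = 7.350%
Atlas Savings: (1 + 0.0672/52)^52 − 1 = 6.946%
The highest effective annual rate is Atlas Mutual at 7.475%.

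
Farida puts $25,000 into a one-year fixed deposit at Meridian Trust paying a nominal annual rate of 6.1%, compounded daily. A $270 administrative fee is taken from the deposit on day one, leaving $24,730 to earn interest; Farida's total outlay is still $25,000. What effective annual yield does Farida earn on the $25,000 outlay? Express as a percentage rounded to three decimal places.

Value after one year: 24,730 × (1 + 0.061/365)^365 = 24,730 × 1.062893 = $26,285.36.
Effective yield on the $25,000 outlay: 26,285.36 / 25,000 − 1 = 0.051414 = 5.141%.

5.141%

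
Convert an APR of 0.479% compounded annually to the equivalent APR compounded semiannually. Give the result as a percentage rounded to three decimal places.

Compounded annually, EAR = nominal = 0.004790.
Solve (1 + r/2)^2 = 1.004790: r/2 = 1.004790^(1/2) − 1 = 0.002392, so r = 0.004784 = 0.478%.

0.478%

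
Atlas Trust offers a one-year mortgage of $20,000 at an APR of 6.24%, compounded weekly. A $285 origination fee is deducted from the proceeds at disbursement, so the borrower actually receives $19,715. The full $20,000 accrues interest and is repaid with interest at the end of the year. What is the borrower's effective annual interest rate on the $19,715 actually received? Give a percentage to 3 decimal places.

7.973%

Amount owed after one year: 20,000 × (1 + 0.0624/52)^52 = 20,000 × 1.064348 = $21,286.96.
Effective rate on net proceeds: 21,286.96 / 19,715 − 1 = 0.079734 = 7.973%.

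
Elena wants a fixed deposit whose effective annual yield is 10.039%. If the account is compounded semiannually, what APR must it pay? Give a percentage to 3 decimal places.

(1 + r/2)^2 − 1 = 0.10039, so 1 + r/2 = 1.10039^(1/2).
r/2 = 0.048995, so r = 0.097990 = 9.799%.

9.799%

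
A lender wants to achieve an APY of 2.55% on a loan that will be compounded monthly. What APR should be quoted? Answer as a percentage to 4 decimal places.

(1 + r/12)^12 − 1 = 0.0255, so 1 + r/12 = 1.0255^(1/12).
r/12 = 0.002101, so r = 0.025207 = 2.5207%.

2.5207%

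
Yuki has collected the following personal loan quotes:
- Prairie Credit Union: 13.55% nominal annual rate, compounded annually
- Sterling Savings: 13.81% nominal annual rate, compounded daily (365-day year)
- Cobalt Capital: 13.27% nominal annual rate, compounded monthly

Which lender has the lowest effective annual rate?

Prairie Credit Union

Prairie Credit Union: compounded annually, EAR = 13.550%
Sterling Savings: (1 + 0.1381/365)^365 − 1 = 14.806%
Cobalt Capital: (1 + 0.1327/12)^12 − 1 = 14.108%
The lowest effective annual rate is Prairie Credit Union at 13.550%.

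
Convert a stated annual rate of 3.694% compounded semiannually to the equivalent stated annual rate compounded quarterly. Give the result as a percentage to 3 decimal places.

EAR = (1 + 0.03694/2)^2 − 1 = 0.037281.
Solve (1 + r/4)^4 = 1.037281: r/4 = 1.037281^(1/4) − 1 = 0.009193, so r = 0.036771 = 3.677%.

3.677%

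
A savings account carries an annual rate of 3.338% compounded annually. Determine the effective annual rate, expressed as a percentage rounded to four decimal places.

3.3380%

Annual compounding means the effective rate equals the nominal rate: 3.3380%.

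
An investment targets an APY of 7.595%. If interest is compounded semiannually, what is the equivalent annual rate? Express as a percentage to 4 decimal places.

(1 + r/2)^2 − 1 = 0.07595, so 1 + r/2 = 1.07595^(1/2).
r/2 = 0.037280, so r = 0.074560 = 7.4560%.

7.4560%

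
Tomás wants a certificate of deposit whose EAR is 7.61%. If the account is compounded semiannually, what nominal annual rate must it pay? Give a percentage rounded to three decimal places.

7.470%

(1 + r/2)^2 − 1 = 0.0761, so 1 + r/2 = 1.0761^(1/2).
r/2 = 0.037352, so r = 0.074705 = 7.470%.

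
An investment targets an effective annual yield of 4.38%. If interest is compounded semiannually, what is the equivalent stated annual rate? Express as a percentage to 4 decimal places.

4.3331%

(1 + r/2)^2 − 1 = 0.0438, so 1 + r/2 = 1.0438^(1/2).
r/2 = 0.021665, so r = 0.043331 = 4.3331%.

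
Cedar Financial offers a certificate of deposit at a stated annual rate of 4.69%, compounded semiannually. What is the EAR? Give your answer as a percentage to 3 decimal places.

4.745%

EAR = (1 + 0.0469/2)^2 − 1.
= 1.047450 − 1 = 4.745%.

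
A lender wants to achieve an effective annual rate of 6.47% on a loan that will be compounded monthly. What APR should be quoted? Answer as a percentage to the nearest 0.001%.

(1 + r/12)^12 − 1 = 0.0647, so 1 + r/12 = 1.0647^(1/12).
r/12 = 0.005238, so r = 0.062857 = 6.286%.

6.286%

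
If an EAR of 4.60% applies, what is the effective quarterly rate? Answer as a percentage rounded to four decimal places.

1.1307%

The per-quarter rate i satisfies (1 + i)^4 = 1 + 0.0460.
i = 1.0460^(1/4) − 1 = 0.0113068 = 1.1307%.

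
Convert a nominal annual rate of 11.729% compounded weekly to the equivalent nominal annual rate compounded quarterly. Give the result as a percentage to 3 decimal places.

11.889%

EAR = (1 + 0.11729/52)^52 − 1 = 0.124297.
Solve (1 + r/4)^4 = 1.124297: r/4 = 1.124297^(1/4) − 1 = 0.029723, so r = 0.118891 = 11.889%.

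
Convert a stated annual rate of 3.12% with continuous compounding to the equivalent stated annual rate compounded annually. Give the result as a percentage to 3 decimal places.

3.169%

EAR under continuous compounding: e^0.0312 − 1 = 0.031692.
Compounded annually, the equivalent nominal rate is the EAR itself: 3.169%.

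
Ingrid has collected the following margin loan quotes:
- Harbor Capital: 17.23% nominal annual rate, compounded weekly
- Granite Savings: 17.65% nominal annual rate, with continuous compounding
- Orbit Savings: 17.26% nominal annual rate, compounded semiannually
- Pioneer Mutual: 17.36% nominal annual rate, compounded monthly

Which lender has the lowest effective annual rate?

Harbor Capital: (1 + 0.1723/52)^52 − 1 = 18.770%
Granite Savings: e^0.1765 − 1 = 19.303%
Orbit Savings: (1 + 0.1726/2)^2 − 1 = 18.005%
Pioneer Mutual: (1 + 0.1736/12)^12 − 1 = 18.810%
The lowest effective annual rate is Orbit Savings at 18.005%.

Orbit Savings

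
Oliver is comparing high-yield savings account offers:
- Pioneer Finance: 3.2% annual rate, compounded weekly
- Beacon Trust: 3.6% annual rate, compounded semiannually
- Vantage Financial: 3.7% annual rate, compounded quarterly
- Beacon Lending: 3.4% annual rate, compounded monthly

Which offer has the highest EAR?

Vantage Financial

Pioneer Finance: (1 + 0.032/52)^52 − 1 = 3.251%
Beacon Trust: (1 + 0.036/2)^2 − 1 = 3.632%
Vantage Financial: (1 + 0.037/4)^4 − 1 = 3.752%
Beacon Lending: (1 + 0.034/12)^12 − 1 = 3.453%
The highest effective annual rate is Vantage Financial at 3.752%.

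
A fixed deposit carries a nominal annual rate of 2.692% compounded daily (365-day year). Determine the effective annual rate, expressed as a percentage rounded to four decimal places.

EAR = (1 + 0.02692/365)^365 − 1.
= (1 + 0.000074)^365 − 1 = 1.027285 − 1 = 2.7285%.

2.7285%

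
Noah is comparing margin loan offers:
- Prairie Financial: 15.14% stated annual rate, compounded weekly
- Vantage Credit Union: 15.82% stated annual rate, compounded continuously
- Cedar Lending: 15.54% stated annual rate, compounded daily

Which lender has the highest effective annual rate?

Vantage Credit Union

Prairie Financial: (1 + 0.1514/52)^52 − 1 = 16.321%
Vantage Credit Union: e^0.1582 − 1 = 17.140%
Cedar Lending: (1 + 0.1554/365)^365 − 1 = 16.809%
The highest effective annual rate is Vantage Credit Union at 17.140%.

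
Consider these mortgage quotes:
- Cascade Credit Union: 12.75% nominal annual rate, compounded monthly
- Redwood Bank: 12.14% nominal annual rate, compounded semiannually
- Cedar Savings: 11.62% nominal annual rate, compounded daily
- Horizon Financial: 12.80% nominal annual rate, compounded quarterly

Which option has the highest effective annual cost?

Cascade Credit Union: (1 + 0.1275/12)^12 − 1 = 13.522%
Redwood Bank: (1 + 0.1214/2)^2 − 1 = 12.508%
Cedar Savings: (1 + 0.1162/365)^365 − 1 = 12.320%
Horizon Financial: (1 + 0.1280/4)^4 − 1 = 13.428%
The highest effective annual rate is Cascade Credit Union at 13.522%.

Cascade Credit Union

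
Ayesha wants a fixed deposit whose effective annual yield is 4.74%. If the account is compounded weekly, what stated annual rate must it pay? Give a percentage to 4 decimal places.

4.6332%

(1 + r/52)^52 − 1 = 0.0474, so 1 + r/52 = 1.0474^(1/52).
r/52 = 0.000891, so r = 0.046332 = 4.6332%.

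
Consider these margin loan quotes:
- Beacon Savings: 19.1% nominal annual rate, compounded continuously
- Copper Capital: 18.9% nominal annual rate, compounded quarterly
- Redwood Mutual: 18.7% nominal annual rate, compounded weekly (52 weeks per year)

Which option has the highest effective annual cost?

Beacon Savings

Beacon Savings: e^0.191 − 1 = 21.046%
Copper Capital: (1 + 0.189/4)^4 − 1 = 20.282%
Redwood Mutual: (1 + 0.187/52)^52 − 1 = 20.522%
The highest effective annual rate is Beacon Savings at 21.046%.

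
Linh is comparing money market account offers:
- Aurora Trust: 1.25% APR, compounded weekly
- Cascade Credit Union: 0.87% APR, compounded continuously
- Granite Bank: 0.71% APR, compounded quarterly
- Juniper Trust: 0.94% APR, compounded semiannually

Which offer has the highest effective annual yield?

Aurora Trust

Aurora Trust: (1 + 0.0125/52)^52 − 1 = 1.258%
Cascade Credit Union: e^0.0087 − 1 = 0.874%
Granite Bank: (1 + 0.0071/4)^4 − 1 = 0.712%
Juniper Trust: (1 + 0.0094/2)^2 − 1 = 0.942%
The highest effective annual rate is Aurora Trust at 1.258%.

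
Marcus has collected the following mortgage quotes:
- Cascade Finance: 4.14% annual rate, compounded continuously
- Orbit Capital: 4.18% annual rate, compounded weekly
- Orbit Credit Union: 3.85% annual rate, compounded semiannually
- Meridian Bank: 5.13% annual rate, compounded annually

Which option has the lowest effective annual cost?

Cascade Finance: e^0.0414 − 1 = 4.227%
Orbit Capital: (1 + 0.0418/52)^52 − 1 = 4.267%
Orbit Credit Union: (1 + 0.0385/2)^2 − 1 = 3.887%
Meridian Bank: compounded annually, EAR = 5.130%
The lowest effective annual rate is Orbit Credit Union at 3.887%.

Orbit Credit Union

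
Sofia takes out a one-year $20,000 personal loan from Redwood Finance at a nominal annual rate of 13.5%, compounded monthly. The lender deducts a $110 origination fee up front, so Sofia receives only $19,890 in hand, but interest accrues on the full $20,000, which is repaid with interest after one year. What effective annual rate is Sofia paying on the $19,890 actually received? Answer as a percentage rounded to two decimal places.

15.00%

Amount owed after one year: 20,000 × (1 + 0.135/12)^12 = 20,000 × 1.143674 = $22,873.49.
Effective rate on net proceeds: 22,873.49 / 19,890 − 1 = 0.149999 = 15.00%.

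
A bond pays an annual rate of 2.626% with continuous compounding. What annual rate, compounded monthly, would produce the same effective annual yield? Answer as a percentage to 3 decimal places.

EAR under continuous compounding: e^0.02626 − 1 = 0.026608.
Solve (1 + r/12)^12 = 1.026608: r/12 = 1.026608^(1/12) − 1 = 0.002191, so r = 0.026289 = 2.629%.

2.629%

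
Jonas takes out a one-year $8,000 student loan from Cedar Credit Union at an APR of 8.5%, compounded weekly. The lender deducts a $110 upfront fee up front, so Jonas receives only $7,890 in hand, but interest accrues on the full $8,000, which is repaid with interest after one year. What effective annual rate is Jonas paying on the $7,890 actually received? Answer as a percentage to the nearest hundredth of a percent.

10.38%

Amount owed after one year: 8,000 × (1 + 0.085/52)^52 = 8,000 × 1.088642 = $8,709.13.
Effective rate on net proceeds: 8,709.13 / 7,890 − 1 = 0.103819 = 10.38%.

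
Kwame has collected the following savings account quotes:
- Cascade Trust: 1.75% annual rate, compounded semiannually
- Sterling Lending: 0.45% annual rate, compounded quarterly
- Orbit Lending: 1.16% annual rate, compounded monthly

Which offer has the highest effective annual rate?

Cascade Trust: (1 + 0.0175/2)^2 − 1 = 1.758%
Sterling Lending: (1 + 0.0045/4)^4 − 1 = 0.451%
Orbit Lending: (1 + 0.0116/12)^12 − 1 = 1.166%
The highest effective annual rate is Cascade Trust at 1.758%.

Cascade Trust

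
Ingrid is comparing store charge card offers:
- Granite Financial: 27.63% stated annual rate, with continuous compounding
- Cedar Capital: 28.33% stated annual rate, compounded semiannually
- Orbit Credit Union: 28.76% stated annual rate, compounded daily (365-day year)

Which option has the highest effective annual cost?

Granite Financial: e^0.2763 − 1 = 31.824%
Cedar Capital: (1 + 0.2833/2)^2 − 1 = 30.336%
Orbit Credit Union: (1 + 0.2876/365)^365 − 1 = 33.307%
The highest effective annual rate is Orbit Credit Union at 33.307%.

Orbit Credit Union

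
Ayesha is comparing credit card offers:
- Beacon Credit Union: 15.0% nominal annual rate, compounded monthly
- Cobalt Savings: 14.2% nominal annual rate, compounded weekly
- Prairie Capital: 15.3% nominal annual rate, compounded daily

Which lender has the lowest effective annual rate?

Beacon Credit Union: (1 + 0.150/12)^12 − 1 = 16.075%
Cobalt Savings: (1 + 0.142/52)^52 − 1 = 15.235%
Prairie Capital: (1 + 0.153/365)^365 − 1 = 16.529%
The lowest effective annual rate is Cobalt Savings at 15.235%.

Cobalt Savings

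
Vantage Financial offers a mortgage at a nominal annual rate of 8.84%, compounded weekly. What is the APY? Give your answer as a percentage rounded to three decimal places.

9.234%

EAR = (1 + 0.0884/52)^52 − 1.
= (1 + 0.001700)^52 − 1 = 1.092343 − 1 = 9.234%.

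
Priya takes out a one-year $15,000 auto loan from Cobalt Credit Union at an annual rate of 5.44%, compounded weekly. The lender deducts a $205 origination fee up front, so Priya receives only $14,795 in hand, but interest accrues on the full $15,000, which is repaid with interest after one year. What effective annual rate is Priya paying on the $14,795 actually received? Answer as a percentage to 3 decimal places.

Amount owed after one year: 15,000 × (1 + 0.0544/52)^52 = 15,000 × 1.055877 = $15,838.15.
Effective rate on net proceeds: 15,838.15 / 14,795 − 1 = 0.070507 = 7.051%.

7.051%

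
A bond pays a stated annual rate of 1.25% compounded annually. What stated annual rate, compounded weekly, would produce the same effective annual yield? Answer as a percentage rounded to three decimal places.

Compounded annually, EAR = nominal = 0.012500.
Solve (1 + r/52)^52 = 1.012500: r/52 = 1.012500^(1/52) − 1 = 0.000239, so r = 0.012424 = 1.242%.

1.242%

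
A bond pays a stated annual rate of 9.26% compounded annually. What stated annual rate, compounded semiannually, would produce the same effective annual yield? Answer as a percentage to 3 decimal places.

9.055%

Compounded annually, EAR = nominal = 0.092600.
Solve (1 + r/2)^2 = 1.092600: r/2 = 1.092600^(1/2) − 1 = 0.045275, so r = 0.090550 = 9.055%.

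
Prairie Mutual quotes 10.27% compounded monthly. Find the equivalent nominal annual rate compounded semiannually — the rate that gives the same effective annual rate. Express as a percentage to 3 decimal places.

10.492%

EAR = (1 + 0.1027/12)^12 − 1 = 0.107675.
Solve (1 + r/2)^2 = 1.107675: r/2 = 1.107675^(1/2) − 1 = 0.052461, so r = 0.104923 = 10.492%.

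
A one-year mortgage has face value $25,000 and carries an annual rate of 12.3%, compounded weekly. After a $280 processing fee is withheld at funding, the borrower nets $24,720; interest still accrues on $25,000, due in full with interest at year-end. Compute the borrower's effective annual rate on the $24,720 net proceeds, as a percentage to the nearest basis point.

14.35%

Amount owed after one year: 25,000 × (1 + 0.123/52)^52 = 25,000 × 1.130720 = $28,268.00.
Effective rate on net proceeds: 28,268.00 / 24,720 − 1 = 0.143528 = 14.35%.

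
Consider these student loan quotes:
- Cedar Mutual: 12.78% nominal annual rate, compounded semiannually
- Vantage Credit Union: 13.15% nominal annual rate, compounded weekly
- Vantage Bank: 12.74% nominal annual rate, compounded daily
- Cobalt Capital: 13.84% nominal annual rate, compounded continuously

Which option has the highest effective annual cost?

Cobalt Capital

Cedar Mutual: (1 + 0.1278/2)^2 − 1 = 13.188%
Vantage Credit Union: (1 + 0.1315/52)^52 − 1 = 14.035%
Vantage Bank: (1 + 0.1274/365)^365 − 1 = 13.585%
Cobalt Capital: e^0.1384 − 1 = 14.843%
The highest effective annual rate is Cobalt Capital at 14.843%.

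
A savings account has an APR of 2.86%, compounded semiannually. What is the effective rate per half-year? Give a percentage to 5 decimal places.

With a nominal annual rate compounded semiannually, the periodic rate is the nominal rate divided by 2.
i = 0.0286 / 2 = 0.0143000 = 1.43000%.

1.43000%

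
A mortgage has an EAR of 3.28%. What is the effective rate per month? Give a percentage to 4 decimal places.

The per-month rate i satisfies (1 + i)^12 = 1 + 0.0328.
i = 1.0328^(1/12) − 1 = 0.0026931 = 0.2693%.

0.2693%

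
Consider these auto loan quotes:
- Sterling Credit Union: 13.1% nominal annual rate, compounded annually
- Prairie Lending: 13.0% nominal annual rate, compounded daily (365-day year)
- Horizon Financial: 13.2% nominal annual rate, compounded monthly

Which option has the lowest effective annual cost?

Sterling Credit Union: compounded annually, EAR = 13.100%
Prairie Lending: (1 + 0.130/365)^365 − 1 = 13.880%
Horizon Financial: (1 + 0.132/12)^12 − 1 = 14.029%
The lowest effective annual rate is Sterling Credit Union at 13.100%.

Sterling Credit Union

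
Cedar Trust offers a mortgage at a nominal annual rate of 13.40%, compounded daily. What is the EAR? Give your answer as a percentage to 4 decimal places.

EAR = (1 + 0.1340/365)^365 − 1.
= (1 + 0.000367)^365 − 1 = 1.143365 − 1 = 14.3365%.

14.3365%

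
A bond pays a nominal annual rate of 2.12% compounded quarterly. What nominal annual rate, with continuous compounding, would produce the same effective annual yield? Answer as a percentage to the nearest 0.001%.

EAR = (1 + 0.0212/4)^4 − 1 = 0.021369.
Equivalent continuous rate: r = ln(1 + 0.021369) = 0.021144 = 2.114%.

2.114%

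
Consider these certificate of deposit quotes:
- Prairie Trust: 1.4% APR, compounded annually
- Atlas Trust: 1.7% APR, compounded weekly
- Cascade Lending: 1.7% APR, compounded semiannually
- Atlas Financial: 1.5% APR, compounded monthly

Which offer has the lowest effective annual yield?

Prairie Trust

Prairie Trust: compounded annually, EAR = 1.400%
Atlas Trust: (1 + 0.017/52)^52 − 1 = 1.714%
Cascade Lending: (1 + 0.017/2)^2 − 1 = 1.707%
Atlas Financial: (1 + 0.015/12)^12 − 1 = 1.510%
The lowest effective annual rate is Prairie Trust at 1.400%.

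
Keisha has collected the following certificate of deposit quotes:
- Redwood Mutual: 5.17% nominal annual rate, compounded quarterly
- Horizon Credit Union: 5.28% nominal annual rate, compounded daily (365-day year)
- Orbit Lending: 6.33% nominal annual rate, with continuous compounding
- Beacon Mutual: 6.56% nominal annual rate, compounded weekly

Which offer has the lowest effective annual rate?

Redwood Mutual

Redwood Mutual: (1 + 0.0517/4)^4 − 1 = 5.271%
Horizon Credit Union: (1 + 0.0528/365)^365 − 1 = 5.421%
Orbit Lending: e^0.0633 − 1 = 6.535%
Beacon Mutual: (1 + 0.0656/52)^52 − 1 = 6.776%
The lowest effective annual rate is Redwood Mutual at 5.271%.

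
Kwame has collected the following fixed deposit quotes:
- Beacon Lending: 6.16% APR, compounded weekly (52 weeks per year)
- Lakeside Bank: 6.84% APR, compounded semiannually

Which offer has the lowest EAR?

Beacon Lending: (1 + 0.0616/52)^52 − 1 = 6.350%
Lakeside Bank: (1 + 0.0684/2)^2 − 1 = 6.957%
The lowest effective annual rate is Beacon Lending at 6.350%.

Beacon Lending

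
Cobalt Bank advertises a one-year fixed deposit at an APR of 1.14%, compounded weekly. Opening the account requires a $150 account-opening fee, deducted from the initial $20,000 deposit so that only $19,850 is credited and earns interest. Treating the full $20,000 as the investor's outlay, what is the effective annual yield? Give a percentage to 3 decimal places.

0.388%

Value after one year: 19,850 × (1 + 0.0114/52)^52 = 19,850 × 1.011464 = $20,077.56.
Effective yield on the $20,000 outlay: 20,077.56 / 20,000 − 1 = 0.003878 = 0.388%.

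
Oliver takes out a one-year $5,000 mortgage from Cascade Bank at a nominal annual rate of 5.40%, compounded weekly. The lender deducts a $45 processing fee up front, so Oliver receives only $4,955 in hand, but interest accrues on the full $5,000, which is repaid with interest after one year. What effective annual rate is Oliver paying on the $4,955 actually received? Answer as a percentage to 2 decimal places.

6.50%

Amount owed after one year: 5,000 × (1 + 0.0540/52)^52 = 5,000 × 1.055455 = $5,277.28.
Effective rate on net proceeds: 5,277.28 / 4,955 − 1 = 0.065040 = 6.50%.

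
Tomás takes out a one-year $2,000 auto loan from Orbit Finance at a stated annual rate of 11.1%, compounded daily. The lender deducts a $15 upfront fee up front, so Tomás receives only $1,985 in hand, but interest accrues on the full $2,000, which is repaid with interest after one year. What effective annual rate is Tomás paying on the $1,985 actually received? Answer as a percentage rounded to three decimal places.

12.582%

Amount owed after one year: 2,000 × (1 + 0.111/365)^365 = 2,000 × 1.117376 = $2,234.75.
Effective rate on net proceeds: 2,234.75 / 1,985 − 1 = 0.125820 = 12.582%.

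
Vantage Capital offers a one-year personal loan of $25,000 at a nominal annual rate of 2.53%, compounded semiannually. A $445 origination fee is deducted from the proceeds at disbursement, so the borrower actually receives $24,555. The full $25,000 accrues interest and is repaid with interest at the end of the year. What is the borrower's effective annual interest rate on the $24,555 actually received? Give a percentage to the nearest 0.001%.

Amount owed after one year: 25,000 × (1 + 0.0253/2)^2 = 25,000 × 1.025460 = $25,636.50.
Effective rate on net proceeds: 25,636.50 / 24,555 − 1 = 0.044044 = 4.404%.

4.404%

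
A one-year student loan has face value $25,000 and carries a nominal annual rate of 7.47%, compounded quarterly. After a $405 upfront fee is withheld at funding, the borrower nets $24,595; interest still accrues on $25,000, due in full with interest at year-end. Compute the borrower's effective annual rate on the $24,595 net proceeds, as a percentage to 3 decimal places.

Amount owed after one year: 25,000 × (1 + 0.0747/4)^4 = 25,000 × 1.076819 = $26,920.47.
Effective rate on net proceeds: 26,920.47 / 24,595 − 1 = 0.094550 = 9.455%.

9.455%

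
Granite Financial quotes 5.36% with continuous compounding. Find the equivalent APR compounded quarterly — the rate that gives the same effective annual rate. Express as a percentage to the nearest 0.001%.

EAR under continuous compounding: e^0.0536 − 1 = 0.055062.
Solve (1 + r/4)^4 = 1.055062: r/4 = 1.055062^(1/4) − 1 = 0.013490, so r = 0.053961 = 5.396%.

5.396%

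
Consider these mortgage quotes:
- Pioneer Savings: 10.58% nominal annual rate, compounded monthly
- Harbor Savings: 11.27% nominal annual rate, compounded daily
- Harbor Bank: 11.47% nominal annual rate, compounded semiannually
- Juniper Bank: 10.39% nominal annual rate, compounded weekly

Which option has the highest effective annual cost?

Pioneer Savings: (1 + 0.1058/12)^12 − 1 = 11.108%
Harbor Savings: (1 + 0.1127/365)^365 − 1 = 11.928%
Harbor Bank: (1 + 0.1147/2)^2 − 1 = 11.799%
Juniper Bank: (1 + 0.1039/52)^52 − 1 = 10.937%
The highest effective annual rate is Harbor Savings at 11.928%.

Harbor Savings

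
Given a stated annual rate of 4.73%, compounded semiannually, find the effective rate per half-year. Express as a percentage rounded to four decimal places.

2.3650%

With a nominal annual rate compounded semiannually, the periodic rate is the nominal rate divided by 2.
i = 0.0473 / 2 = 0.0236500 = 2.3650%.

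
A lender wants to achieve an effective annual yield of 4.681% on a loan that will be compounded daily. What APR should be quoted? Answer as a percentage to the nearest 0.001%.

(1 + r/365)^365 − 1 = 0.04681, so 1 + r/365 = 1.04681^(1/365).
r/365 = 0.000125, so r = 0.045750 = 4.575%.

4.575%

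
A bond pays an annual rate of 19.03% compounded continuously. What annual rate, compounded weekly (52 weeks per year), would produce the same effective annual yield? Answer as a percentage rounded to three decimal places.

EAR under continuous compounding: e^0.1903 − 1 = 0.209612.
Solve (1 + r/52)^52 = 1.209612: r/52 = 1.209612^(1/52) − 1 = 0.003666, so r = 0.190649 = 19.065%.

19.065%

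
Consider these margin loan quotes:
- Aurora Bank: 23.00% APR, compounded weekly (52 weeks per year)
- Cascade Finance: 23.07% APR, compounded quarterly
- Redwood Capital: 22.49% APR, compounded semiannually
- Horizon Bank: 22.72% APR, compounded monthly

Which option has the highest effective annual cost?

Aurora Bank: (1 + 0.2300/52)^52 − 1 = 25.796%
Cascade Finance: (1 + 0.2307/4)^4 − 1 = 25.144%
Redwood Capital: (1 + 0.2249/2)^2 − 1 = 23.755%
Horizon Bank: (1 + 0.2272/12)^12 − 1 = 25.242%
The highest effective annual rate is Aurora Bank at 25.796%.

Aurora Bank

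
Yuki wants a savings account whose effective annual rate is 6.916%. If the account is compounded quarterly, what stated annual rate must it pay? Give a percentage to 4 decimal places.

(1 + r/4)^4 − 1 = 0.06916, so 1 + r/4 = 1.06916^(1/4).
r/4 = 0.016859, so r = 0.067435 = 6.7435%.

6.7435%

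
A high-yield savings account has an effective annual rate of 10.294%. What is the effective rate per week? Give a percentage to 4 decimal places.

0.1886%

The per-week rate i satisfies (1 + i)^52 = 1 + 0.10294.
i = 1.10294^(1/52) − 1 = 0.0018860 = 0.1886%.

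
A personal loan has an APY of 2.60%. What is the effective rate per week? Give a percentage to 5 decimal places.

0.04937%

The per-week rate i satisfies (1 + i)^52 = 1 + 0.0260.
i = 1.0260^(1/52) − 1 = 0.0004937 = 0.04937%.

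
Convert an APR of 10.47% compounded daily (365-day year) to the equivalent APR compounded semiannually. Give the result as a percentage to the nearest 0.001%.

EAR = (1 + 0.1047/365)^365 − 1 = 0.110361.
Solve (1 + r/2)^2 = 1.110361: r/2 = 1.110361^(1/2) − 1 = 0.053737, so r = 0.107473 = 10.747%.

10.747%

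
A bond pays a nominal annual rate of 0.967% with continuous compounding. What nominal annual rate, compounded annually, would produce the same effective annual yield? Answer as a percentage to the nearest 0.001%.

EAR under continuous compounding: e^0.00967 − 1 = 0.009717.
Compounded annually, the equivalent nominal rate is the EAR itself: 0.972%.

0.972%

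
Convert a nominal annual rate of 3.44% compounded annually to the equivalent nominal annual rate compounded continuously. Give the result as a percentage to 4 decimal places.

Compounded annually, EAR = nominal = 0.034400.
Equivalent continuous rate: r = ln(1 + 0.034400) = 0.033822 = 3.3822%.

3.3822%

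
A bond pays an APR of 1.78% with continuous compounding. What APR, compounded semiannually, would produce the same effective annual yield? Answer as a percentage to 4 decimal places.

1.7879%

EAR under continuous compounding: e^0.0178 − 1 = 0.017959.
Solve (1 + r/2)^2 = 1.017959: r/2 = 1.017959^(1/2) − 1 = 0.008940, so r = 0.017879 = 1.7879%.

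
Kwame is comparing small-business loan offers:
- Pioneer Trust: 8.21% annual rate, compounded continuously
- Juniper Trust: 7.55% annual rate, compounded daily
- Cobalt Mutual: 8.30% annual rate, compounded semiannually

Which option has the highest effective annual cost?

Pioneer Trust: e^0.0821 − 1 = 8.556%
Juniper Trust: (1 + 0.0755/365)^365 − 1 = 7.841%
Cobalt Mutual: (1 + 0.0830/2)^2 − 1 = 8.472%
The highest effective annual rate is Pioneer Trust at 8.556%.

Pioneer Trust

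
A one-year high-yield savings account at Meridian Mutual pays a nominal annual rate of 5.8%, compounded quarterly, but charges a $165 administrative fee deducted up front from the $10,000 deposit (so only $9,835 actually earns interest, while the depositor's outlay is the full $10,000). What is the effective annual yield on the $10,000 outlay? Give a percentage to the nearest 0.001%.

4.180%

Value after one year: 9,835 × (1 + 0.058/4)^4 = 9,835 × 1.059274 = $10,417.96.
Effective yield on the $10,000 outlay: 10,417.96 / 10,000 − 1 = 0.041796 = 4.180%.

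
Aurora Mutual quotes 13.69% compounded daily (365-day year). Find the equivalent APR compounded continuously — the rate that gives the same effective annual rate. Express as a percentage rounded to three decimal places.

13.687%

EAR = (1 + 0.1369/365)^365 − 1 = 0.146684.
Equivalent continuous rate: r = ln(1 + 0.146684) = 0.136874 = 13.687%.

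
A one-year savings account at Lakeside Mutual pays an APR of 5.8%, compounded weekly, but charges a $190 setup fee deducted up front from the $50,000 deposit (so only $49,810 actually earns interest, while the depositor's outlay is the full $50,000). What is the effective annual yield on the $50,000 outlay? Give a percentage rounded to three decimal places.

Value after one year: 49,810 × (1 + 0.058/52)^52 = 49,810 × 1.059681 = $52,782.70.
Effective yield on the $50,000 outlay: 52,782.70 / 50,000 − 1 = 0.055654 = 5.565%.

5.565%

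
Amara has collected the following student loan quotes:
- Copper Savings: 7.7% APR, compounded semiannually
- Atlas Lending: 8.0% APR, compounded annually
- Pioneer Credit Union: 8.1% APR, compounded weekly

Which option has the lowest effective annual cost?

Copper Savings: (1 + 0.077/2)^2 − 1 = 7.848%
Atlas Lending: compounded annually, EAR = 8.000%
Pioneer Credit Union: (1 + 0.081/52)^52 − 1 = 8.430%
The lowest effective annual rate is Copper Savings at 7.848%.

Copper Savings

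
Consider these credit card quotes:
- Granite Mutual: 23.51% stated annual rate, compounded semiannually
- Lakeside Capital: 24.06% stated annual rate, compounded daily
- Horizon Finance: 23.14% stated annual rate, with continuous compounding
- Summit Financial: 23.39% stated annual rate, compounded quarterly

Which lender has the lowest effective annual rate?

Granite Mutual: (1 + 0.2351/2)^2 − 1 = 24.892%
Lakeside Capital: (1 + 0.2406/365)^365 − 1 = 27.191%
Horizon Finance: e^0.2314 − 1 = 26.036%
Summit Financial: (1 + 0.2339/4)^4 − 1 = 25.523%
The lowest effective annual rate is Granite Mutual at 24.892%.

Granite Mutual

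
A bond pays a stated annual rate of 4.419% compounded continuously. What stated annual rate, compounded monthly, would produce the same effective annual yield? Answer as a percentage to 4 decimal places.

4.4271%

EAR under continuous compounding: e^0.04419 − 1 = 0.045181.
Solve (1 + r/12)^12 = 1.045181: r/12 = 1.045181^(1/12) − 1 = 0.003689, so r = 0.044271 = 4.4271%.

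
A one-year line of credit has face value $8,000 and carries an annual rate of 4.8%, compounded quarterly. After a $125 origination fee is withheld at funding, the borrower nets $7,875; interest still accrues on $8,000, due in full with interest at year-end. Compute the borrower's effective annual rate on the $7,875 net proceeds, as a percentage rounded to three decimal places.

Amount owed after one year: 8,000 × (1 + 0.048/4)^4 = 8,000 × 1.048871 = $8,390.97.
Effective rate on net proceeds: 8,390.97 / 7,875 − 1 = 0.065520 = 6.552%.

6.552%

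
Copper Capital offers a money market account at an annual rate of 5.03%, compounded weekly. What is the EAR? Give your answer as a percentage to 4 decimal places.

5.1561%

EAR = (1 + 0.0503/52)^52 − 1.
= (1 + 0.000967)^52 − 1 = 1.051561 − 1 = 5.1561%.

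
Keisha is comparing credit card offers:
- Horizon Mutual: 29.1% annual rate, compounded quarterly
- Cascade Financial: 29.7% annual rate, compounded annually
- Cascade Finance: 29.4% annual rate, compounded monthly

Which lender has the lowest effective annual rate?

Cascade Financial

Horizon Mutual: (1 + 0.291/4)^4 − 1 = 32.432%
Cascade Financial: compounded annually, EAR = 29.700%
Cascade Finance: (1 + 0.294/12)^12 − 1 = 33.704%
The lowest effective annual rate is Cascade Financial at 29.700%.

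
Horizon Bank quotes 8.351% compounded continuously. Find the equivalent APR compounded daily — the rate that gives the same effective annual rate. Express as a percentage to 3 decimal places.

8.352%

EAR under continuous compounding: e^0.08351 − 1 = 0.087096.
Solve (1 + r/365)^365 = 1.087096: r/365 = 1.087096^(1/365) − 1 = 0.000229, so r = 0.083520 = 8.352%.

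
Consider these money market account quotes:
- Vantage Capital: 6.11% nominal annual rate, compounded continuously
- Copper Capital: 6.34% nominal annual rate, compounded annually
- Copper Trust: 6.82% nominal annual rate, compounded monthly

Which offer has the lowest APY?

Vantage Capital: e^0.0611 − 1 = 6.301%
Copper Capital: compounded annually, EAR = 6.340%
Copper Trust: (1 + 0.0682/12)^12 − 1 = 7.037%
The lowest effective annual rate is Vantage Capital at 6.301%.

Vantage Capital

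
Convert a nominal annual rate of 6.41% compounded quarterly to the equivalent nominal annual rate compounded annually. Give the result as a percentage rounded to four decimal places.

6.5657%

EAR = (1 + 0.0641/4)^4 − 1 = 0.065657.
Compounded annually, the equivalent nominal rate is the EAR itself: 6.5657%.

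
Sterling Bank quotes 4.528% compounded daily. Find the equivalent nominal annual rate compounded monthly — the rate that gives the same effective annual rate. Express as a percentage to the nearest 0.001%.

4.536%

EAR = (1 + 0.04528/365)^365 − 1 = 0.046318.
Solve (1 + r/12)^12 = 1.046318: r/12 = 1.046318^(1/12) − 1 = 0.003780, so r = 0.045363 = 4.536%.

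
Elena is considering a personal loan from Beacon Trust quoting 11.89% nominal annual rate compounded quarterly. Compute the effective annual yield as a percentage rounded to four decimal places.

EAR = (1 + 0.1189/4)^4 − 1.
= (1 + 0.029725)^4 − 1 = 1.124307 − 1 = 12.4307%.

12.4307%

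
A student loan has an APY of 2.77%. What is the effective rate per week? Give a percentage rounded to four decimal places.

0.0526%

The per-week rate i satisfies (1 + i)^52 = 1 + 0.0277.
i = 1.0277^(1/52) − 1 = 0.0005256 = 0.0526%.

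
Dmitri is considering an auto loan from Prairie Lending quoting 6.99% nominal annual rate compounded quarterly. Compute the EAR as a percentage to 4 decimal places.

EAR = (1 + 0.0699/4)^4 − 1.
= (1 + 0.017475)^4 − 1 = 1.071754 − 1 = 7.1754%.

7.1754%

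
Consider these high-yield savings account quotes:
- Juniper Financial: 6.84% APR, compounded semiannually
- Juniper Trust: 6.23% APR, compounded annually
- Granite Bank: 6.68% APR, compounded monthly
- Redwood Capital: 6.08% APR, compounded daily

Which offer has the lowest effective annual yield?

Juniper Financial: (1 + 0.0684/2)^2 − 1 = 6.957%
Juniper Trust: compounded annually, EAR = 6.230%
Granite Bank: (1 + 0.0668/12)^12 − 1 = 6.888%
Redwood Capital: (1 + 0.0608/365)^365 − 1 = 6.268%
The lowest effective annual rate is Juniper Trust at 6.230%.

Juniper Trust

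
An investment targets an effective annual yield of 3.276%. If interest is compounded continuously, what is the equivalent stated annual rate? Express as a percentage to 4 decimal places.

Continuous: nominal r satisfies e^r − 1 = 0.03276.
r = ln(1 + 0.03276) = ln(1.03276) = 0.032235 = 3.2235%.

3.2235%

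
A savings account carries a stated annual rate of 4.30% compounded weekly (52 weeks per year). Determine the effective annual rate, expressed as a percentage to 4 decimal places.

EAR = (1 + 0.0430/52)^52 − 1.
= (1 + 0.000827)^52 − 1 = 1.043919 − 1 = 4.3919%.

4.3919%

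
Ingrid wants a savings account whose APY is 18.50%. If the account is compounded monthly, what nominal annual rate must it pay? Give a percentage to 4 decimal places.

17.0949%

(1 + r/12)^12 − 1 = 0.1850, so 1 + r/12 = 1.1850^(1/12).
r/12 = 0.014246, so r = 0.170949 = 17.0949%.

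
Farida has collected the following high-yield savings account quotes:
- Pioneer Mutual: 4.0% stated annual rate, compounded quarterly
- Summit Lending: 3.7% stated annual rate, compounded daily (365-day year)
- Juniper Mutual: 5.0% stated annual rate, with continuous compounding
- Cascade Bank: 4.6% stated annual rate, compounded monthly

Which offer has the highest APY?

Pioneer Mutual: (1 + 0.040/4)^4 − 1 = 4.060%
Summit Lending: (1 + 0.037/365)^365 − 1 = 3.769%
Juniper Mutual: e^0.050 − 1 = 5.127%
Cascade Bank: (1 + 0.046/12)^12 − 1 = 4.698%
The highest effective annual rate is Juniper Mutual at 5.127%.

Juniper Mutual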